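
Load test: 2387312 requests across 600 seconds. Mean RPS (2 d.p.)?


Formula: throughput = requests / seconds
throughput = 2387312 / 600
throughput = 3978.85 requests/second

3978.85 requests/second


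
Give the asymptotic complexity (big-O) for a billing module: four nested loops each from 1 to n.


Reasoning: four levels of nesting
Complexity: O(n^4)

O(n^4)


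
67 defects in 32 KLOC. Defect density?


Defect density = defects / KLOC
Defect density = 67 / 32
Defect density = 2.094 defects/KLOC

2.094 defects/KLOC


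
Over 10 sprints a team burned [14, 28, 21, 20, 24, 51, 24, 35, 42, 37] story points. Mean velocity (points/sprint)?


Formula: Avg velocity = Total points / Number of sprints
Points: [14, 28, 21, 20, 24, 51, 24, 35, 42, 37]
Sum = 14 + 28 + 21 + 20 + 24 + 51 + 24 + 35 + 42 + 37 = 296
Avg velocity = 296 / 10 = 29.6 points/sprint

29.6 points/sprint


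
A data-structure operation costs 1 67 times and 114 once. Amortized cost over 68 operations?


Formula: Amortized cost = Total cost / Operations
Total cost = (67 * 1) + (1 * 114)
Total cost = 67 + 114 = 181
Amortized = 181 / 68 = 2.6618

2.6618


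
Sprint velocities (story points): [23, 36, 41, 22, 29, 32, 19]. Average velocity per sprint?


Formula: Avg velocity = Total points / Number of sprints
Points: [23, 36, 41, 22, 29, 32, 19]
Sum = 23 + 36 + 41 + 22 + 29 + 32 + 19 = 202
Avg velocity = 202 / 7 = 28.86 points/sprint

28.86 points/sprint


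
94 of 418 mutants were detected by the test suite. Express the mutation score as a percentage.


Mutation score = killed / total * 100
Mutation score = 94 / 418 * 100
Mutation score = 22.49%

22.49%


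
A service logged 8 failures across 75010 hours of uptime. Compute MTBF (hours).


Formula: MTBF = Total operating time / Number of failures
MTBF = 75010 / 8
MTBF = 9376.25 hours

9376.25 hours


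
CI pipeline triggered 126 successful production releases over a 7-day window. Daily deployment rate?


Formula: deployments per day = releases / days
= 126 / 7
= 18.0 deploys/day
(equivalently, 126.0 deploys/week)

18.0 deploys/day


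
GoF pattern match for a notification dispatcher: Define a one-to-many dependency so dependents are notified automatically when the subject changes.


This matches the Observer pattern

Observer


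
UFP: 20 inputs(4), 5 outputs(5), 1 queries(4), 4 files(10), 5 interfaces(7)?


UFP = EI*4 + EO*5 + EQ*4 + ILF*10 + EIF*7
UFP = 20*4 + 5*5 + 1*4 + 4*10 + 5*7
UFP = 80 + 25 + 4 + 40 + 35
UFP = 184

184


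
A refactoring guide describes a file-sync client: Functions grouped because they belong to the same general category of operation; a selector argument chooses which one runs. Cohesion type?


Reasoning: Grouped by category of activity, not by data or sequence
Type: Logical cohesion

Logical cohesion


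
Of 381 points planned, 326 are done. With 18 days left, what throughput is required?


Formula: Required rate = Remaining points / Days left
Remaining = 381 - 326 = 55 points
Required rate = 55 / 18 = 3.06 points/day

3.06 points/day


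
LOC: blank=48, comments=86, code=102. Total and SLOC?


Total LOC = blank + comment + code
Total LOC = 48 + 86 + 102 = 236
SLOC (source only) = code = 102

Total LOC: 236, SLOC: 102


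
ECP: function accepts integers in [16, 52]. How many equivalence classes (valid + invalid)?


Valid range: [16, 52]
Class 1: x < 16 — invalid
Class 2: 16 ≤ x ≤ 52 — valid
Class 3: x > 52 — invalid
Total equivalence classes: 3

3 equivalence classes


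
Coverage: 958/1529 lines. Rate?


Coverage = covered / total * 100
Coverage = 958 / 1529 * 100
Coverage = 62.66%

62.66%


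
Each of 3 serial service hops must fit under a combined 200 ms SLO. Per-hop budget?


Formula: per_stage = total_budget / stages
per_stage = 200 / 3
per_stage = 66.67 ms

66.67 ms


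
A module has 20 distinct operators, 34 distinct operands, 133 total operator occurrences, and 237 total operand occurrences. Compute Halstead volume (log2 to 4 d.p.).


Formula: V = N * log2(η), where N = N1 + N2 and η = η1 + η2
η = 20 + 34 = 54
N = 133 + 237 = 370
log2(54) ≈ 5.7549
V = 370 * 5.7549 = 2129.31

2129.31


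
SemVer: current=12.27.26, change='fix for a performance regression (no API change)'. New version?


Current: 12.27.26
Change category: 'fix for a performance regression (no API change)' → patch bump
SemVer rule: patch bump → increment PATCH (MAJOR and MINOR unchanged)
New: 12.27.27

12.27.27


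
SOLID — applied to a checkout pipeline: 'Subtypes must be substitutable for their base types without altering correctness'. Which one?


This describes the Liskov Substitution Principle (LSP)

Liskov Substitution Principle (LSP)


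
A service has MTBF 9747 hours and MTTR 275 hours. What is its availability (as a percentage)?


Availability = MTBF / (MTBF + MTTR)
Availability = 9747 / (9747 + 275)
Availability = 9747 / 10022
Availability = 97.256%

97.256%


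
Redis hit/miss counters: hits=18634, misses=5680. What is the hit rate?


Formula: hit rate = hits / (hits + misses) * 100
hit rate = 18634 / (18634 + 5680) * 100
hit rate = 18634 / 24314 * 100
hit rate = 76.64%

76.64%


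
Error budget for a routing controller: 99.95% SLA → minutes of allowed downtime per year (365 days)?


Formula: allowed downtime = period * (100 - SLA) / 100
Period (year (365 days)) = 525600 minutes
Unavailability fraction = (100 - 99.95) / 100
Allowed downtime = 525600 * (100 - 99.95) / 100
Allowed downtime = 262.8 minutes

262.8 minutes


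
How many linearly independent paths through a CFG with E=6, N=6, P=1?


Formula: V(G) = E - N + 2P
V(G) = 6 - 6 + 2*1
V(G) = 0 + 2
V(G) = 2

2


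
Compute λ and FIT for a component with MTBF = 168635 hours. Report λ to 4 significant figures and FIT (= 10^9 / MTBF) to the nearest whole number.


Formula: λ = 1 / MTBF; FIT = λ × 1e9 = 1e9 / MTBF
λ = 1 / 168635 ≈ 5.930e-06 failures/hour
FIT = 1e9 / 168635 ≈ 5930 failures per 1e9 hours (nearest whole number)

λ = 5.930e-06 /h, FIT = 5930


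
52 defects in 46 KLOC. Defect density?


Defect density = defects / KLOC
Defect density = 52 / 46
Defect density = 1.13 defects/KLOC

1.13 defects/KLOC


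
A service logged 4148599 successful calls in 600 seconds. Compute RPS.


Formula: throughput = requests / seconds
throughput = 4148599 / 600
throughput = 6914.33 requests/second

6914.33 requests/second


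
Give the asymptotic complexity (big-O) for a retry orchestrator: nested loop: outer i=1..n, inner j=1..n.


Reasoning: n iterations times n iterations
Complexity: O(n^2)

O(n^2)


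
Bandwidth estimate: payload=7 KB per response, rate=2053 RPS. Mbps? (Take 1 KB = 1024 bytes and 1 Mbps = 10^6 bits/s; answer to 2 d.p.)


Formula: Mbps = payload_bytes * RPS * 8 / 1e6
Payload per request = 7 KB = 7 * 1024 = 7168 bytes
Total bytes/sec = 7168 * 2053 = 14715904
Total bits/sec = 14715904 * 8 = 117727232
Mbps = 117727232 / 1e6 = 117.73

117.73 Mbps


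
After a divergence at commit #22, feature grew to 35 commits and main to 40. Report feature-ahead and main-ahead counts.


Common ancestor: commit #22
feature commits after divergence: 35 - 22 = 13
main commits after divergence: 40 - 22 = 18
feature is 13 commits ahead of main
main is 18 commits ahead of feature

feature ahead: 13, main ahead: 18


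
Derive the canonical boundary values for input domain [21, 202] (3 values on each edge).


Range: [21, 202]
Boundaries: just below min, min, min+1, max-1, max, just above max
Values: [20, 21, 22, 201, 202, 203]

[20, 21, 22, 201, 202, 203]


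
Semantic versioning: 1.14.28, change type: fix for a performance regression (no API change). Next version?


Current: 1.14.28
Change category: 'fix for a performance regression (no API change)' → patch bump
SemVer rule: patch bump → increment PATCH (MAJOR and MINOR unchanged)
New: 1.14.29

1.14.29


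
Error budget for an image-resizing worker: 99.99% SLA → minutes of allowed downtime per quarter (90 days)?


Formula: allowed downtime = period * (100 - SLA) / 100
Period (quarter (90 days)) = 129600 minutes
Unavailability fraction = (100 - 99.99) / 100
Allowed downtime = 129600 * (100 - 99.99) / 100
Allowed downtime = 12.96 minutes

12.96 minutes


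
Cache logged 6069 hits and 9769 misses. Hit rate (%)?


Formula: hit rate = hits / (hits + misses) * 100
hit rate = 6069 / (6069 + 9769) * 100
hit rate = 6069 / 15838 * 100
hit rate = 38.32%

38.32%


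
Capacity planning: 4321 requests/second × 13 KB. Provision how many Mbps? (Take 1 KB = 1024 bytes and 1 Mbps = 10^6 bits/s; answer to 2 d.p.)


Formula: Mbps = payload_bytes * RPS * 8 / 1e6
Payload per request = 13 KB = 13 * 1024 = 13312 bytes
Total bytes/sec = 13312 * 4321 = 57521152
Total bits/sec = 57521152 * 8 = 460169216
Mbps = 460169216 / 1e6 = 460.17

460.17 Mbps


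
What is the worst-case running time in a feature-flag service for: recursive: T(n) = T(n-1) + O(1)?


Reasoning: linear recursion with constant work per frame
Complexity: O(n)

O(n)


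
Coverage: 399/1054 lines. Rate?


Coverage = covered / total * 100
Coverage = 399 / 1054 * 100
Coverage = 37.86%

37.86%


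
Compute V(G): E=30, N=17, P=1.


Formula: V(G) = E - N + 2P
V(G) = 30 - 17 + 2*1
V(G) = 13 + 2
V(G) = 15

15


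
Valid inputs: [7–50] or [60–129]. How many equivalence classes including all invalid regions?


Valid ranges: [7,50] and [60,129]
Class 1: x < 7 — invalid
Class 2: 7 ≤ x ≤ 50 — valid
Class 3: 50 < x < 60 — invalid (gap between ranges)
Class 4: 60 ≤ x ≤ 129 — valid
Class 5: x > 129 — invalid
Total equivalence classes: 5

5 equivalence classes


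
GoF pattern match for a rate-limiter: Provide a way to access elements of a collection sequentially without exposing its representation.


This matches the Iterator pattern

Iterator


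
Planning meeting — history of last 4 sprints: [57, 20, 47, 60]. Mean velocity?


Formula: Avg velocity = Total points / Number of sprints
Points: [57, 20, 47, 60]
Sum = 57 + 20 + 47 + 60 = 184
Avg velocity = 184 / 4 = 46.0 points/sprint

46.0 points/sprint


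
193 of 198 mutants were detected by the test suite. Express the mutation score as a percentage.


Mutation score = killed / total * 100
Mutation score = 193 / 198 * 100
Mutation score = 97.47%

97.47%


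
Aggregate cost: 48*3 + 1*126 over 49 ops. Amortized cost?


Formula: Amortized cost = Total cost / Operations
Total cost = (48 * 3) + (1 * 126)
Total cost = 144 + 126 = 270
Amortized = 270 / 49 = 5.5102

5.5102


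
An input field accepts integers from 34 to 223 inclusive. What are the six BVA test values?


Range: [34, 223]
Boundaries: just below min, min, min+1, max-1, max, just above max
Values: [33, 34, 35, 222, 223, 224]

[33, 34, 35, 222, 223, 224]


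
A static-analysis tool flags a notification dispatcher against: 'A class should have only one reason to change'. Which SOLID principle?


This describes the Single Responsibility Principle (SRP)

Single Responsibility Principle (SRP)


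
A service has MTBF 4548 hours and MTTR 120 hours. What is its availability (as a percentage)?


Availability = MTBF / (MTBF + MTTR)
Availability = 4548 / (4548 + 120)
Availability = 4548 / 4668
Availability = 97.4293%

97.4293%


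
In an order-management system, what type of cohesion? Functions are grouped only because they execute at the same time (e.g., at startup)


Reasoning: Related by timing only
Type: Temporal cohesion

Temporal cohesion


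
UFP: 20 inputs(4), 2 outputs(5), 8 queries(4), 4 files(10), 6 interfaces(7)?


UFP = EI*4 + EO*5 + EQ*4 + ILF*10 + EIF*7
UFP = 20*4 + 2*5 + 8*4 + 4*10 + 6*7
UFP = 80 + 10 + 32 + 40 + 42
UFP = 204

204


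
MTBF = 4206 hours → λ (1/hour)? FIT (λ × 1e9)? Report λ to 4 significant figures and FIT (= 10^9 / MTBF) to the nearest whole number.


Formula: λ = 1 / MTBF; FIT = λ × 1e9 = 1e9 / MTBF
λ = 1 / 4206 ≈ 2.378e-04 failures/hour
FIT = 1e9 / 4206 ≈ 237756 failures per 1e9 hours (nearest whole number)

λ = 2.378e-04 /h, FIT = 237756


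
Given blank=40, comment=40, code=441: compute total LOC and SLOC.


Total LOC = blank + comment + code
Total LOC = 40 + 40 + 441 = 521
SLOC (source only) = code = 441

Total LOC: 521, SLOC: 441


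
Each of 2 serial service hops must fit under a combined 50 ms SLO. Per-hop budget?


Formula: per_stage = total_budget / stages
per_stage = 50 / 2
per_stage = 25.0 ms

25.0 ms


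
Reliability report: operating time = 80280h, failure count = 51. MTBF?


Formula: MTBF = Total operating time / Number of failures
MTBF = 80280 / 51
MTBF = 1574.12 hours

1574.12 hours


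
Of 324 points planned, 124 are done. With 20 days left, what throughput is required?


Formula: Required rate = Remaining points / Days left
Remaining = 324 - 124 = 200 points
Required rate = 200 / 20 = 10.0 points/day

10.0 points/day


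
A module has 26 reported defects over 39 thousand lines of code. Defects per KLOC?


Defect density = defects / KLOC
Defect density = 26 / 39
Defect density = 0.667 defects/KLOC

0.667 defects/KLOC


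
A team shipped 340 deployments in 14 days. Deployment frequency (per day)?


Formula: deployments per day = releases / days
= 340 / 14
= 24.286 deploys/day
(equivalently, 170.0 deploys/week)

24.286 deploys/day


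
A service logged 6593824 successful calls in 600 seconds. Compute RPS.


Formula: throughput = requests / seconds
throughput = 6593824 / 600
throughput = 10989.71 requests/second

10989.71 requests/second


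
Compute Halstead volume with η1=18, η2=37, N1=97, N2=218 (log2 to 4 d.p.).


Formula: V = N * log2(η), where N = N1 + N2 and η = η1 + η2
η = 18 + 37 = 55
N = 97 + 218 = 315
log2(55) ≈ 5.7814
V = 315 * 5.7814 = 1821.14

1821.14


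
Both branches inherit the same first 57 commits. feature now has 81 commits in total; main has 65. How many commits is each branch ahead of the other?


Common ancestor: commit #57
feature commits after divergence: 81 - 57 = 24
main commits after divergence: 65 - 57 = 8
feature is 24 commits ahead of main
main is 8 commits ahead of feature

feature ahead: 24, main ahead: 8


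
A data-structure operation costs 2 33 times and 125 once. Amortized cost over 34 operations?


Formula: Amortized cost = Total cost / Operations
Total cost = (33 * 2) + (1 * 125)
Total cost = 66 + 125 = 191
Amortized = 191 / 34 = 5.6176

5.6176


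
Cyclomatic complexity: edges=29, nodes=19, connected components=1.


Formula: V(G) = E - N + 2P
V(G) = 29 - 19 + 2*1
V(G) = 10 + 2
V(G) = 12

12


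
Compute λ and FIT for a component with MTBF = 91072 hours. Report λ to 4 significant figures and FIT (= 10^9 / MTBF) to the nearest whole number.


Formula: λ = 1 / MTBF; FIT = λ × 1e9 = 1e9 / MTBF
λ = 1 / 91072 ≈ 1.098e-05 failures/hour
FIT = 1e9 / 91072 ≈ 10980 failures per 1e9 hours (nearest whole number)

λ = 1.098e-05 /h, FIT = 10980


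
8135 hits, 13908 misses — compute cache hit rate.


Formula: hit rate = hits / (hits + misses) * 100
hit rate = 8135 / (8135 + 13908) * 100
hit rate = 8135 / 22043 * 100
hit rate = 36.91%

36.91%


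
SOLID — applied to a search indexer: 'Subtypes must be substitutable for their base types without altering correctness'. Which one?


This describes the Liskov Substitution Principle (LSP)

Liskov Substitution Principle (LSP)


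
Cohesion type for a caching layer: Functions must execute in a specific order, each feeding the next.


Reasoning: Output of one is input to next
Type: Sequential cohesion

Sequential cohesion


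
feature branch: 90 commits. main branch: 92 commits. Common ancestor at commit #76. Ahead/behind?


Common ancestor: commit #76
feature commits after divergence: 90 - 76 = 14
main commits after divergence: 92 - 76 = 16
feature is 14 commits ahead of main
main is 16 commits ahead of feature

feature ahead: 14, main ahead: 16


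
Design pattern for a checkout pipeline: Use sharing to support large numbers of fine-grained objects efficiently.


This matches the Flyweight pattern

Flyweight


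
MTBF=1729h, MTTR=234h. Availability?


Availability = MTBF / (MTBF + MTTR)
Availability = 1729 / (1729 + 234)
Availability = 1729 / 1963
Availability = 88.0795%

88.0795%


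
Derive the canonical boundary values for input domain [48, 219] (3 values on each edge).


Range: [48, 219]
Boundaries: just below min, min, min+1, max-1, max, just above max
Values: [47, 48, 49, 218, 219, 220]

[47, 48, 49, 218, 219, 220]


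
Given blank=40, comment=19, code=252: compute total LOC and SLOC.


Total LOC = blank + comment + code
Total LOC = 40 + 19 + 252 = 311
SLOC (source only) = code = 252

Total LOC: 311, SLOC: 252


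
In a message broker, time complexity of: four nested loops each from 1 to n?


Reasoning: four levels of nesting
Complexity: O(n^4)

O(n^4)


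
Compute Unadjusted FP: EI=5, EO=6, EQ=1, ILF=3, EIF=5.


UFP = EI*4 + EO*5 + EQ*4 + ILF*10 + EIF*7
UFP = 5*4 + 6*5 + 1*4 + 3*10 + 5*7
UFP = 20 + 30 + 4 + 30 + 35
UFP = 119

119


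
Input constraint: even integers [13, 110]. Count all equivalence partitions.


Constraint: even integers in [13, 110]
Class 1: x < 13 — out-of-range invalid
Class 2: x in [13,110] but odd — wrong type invalid
Class 3: x in [13,110] and even — valid
Class 4: x > 110 — out-of-range invalid
Total equivalence classes: 4

4 equivalence classes


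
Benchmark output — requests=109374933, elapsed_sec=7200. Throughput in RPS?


Formula: throughput = requests / seconds
throughput = 109374933 / 7200
throughput = 15190.96 requests/second

15190.96 requests/second


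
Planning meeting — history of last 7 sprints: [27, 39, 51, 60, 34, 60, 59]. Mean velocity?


Formula: Avg velocity = Total points / Number of sprints
Points: [27, 39, 51, 60, 34, 60, 59]
Sum = 27 + 39 + 51 + 60 + 34 + 60 + 59 = 330
Avg velocity = 330 / 7 = 47.14 points/sprint

47.14 points/sprint


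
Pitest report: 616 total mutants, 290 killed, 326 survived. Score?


Mutation score = killed / total * 100
Mutation score = 290 / 616 * 100
Mutation score = 47.08%

47.08%


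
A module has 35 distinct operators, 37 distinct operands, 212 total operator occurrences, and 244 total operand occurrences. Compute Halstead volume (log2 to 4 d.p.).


Formula: V = N * log2(η), where N = N1 + N2 and η = η1 + η2
η = 35 + 37 = 72
N = 212 + 244 = 456
log2(72) ≈ 6.1699
V = 456 * 6.1699 = 2813.47

2813.47


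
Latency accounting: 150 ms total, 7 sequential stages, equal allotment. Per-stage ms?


Formula: per_stage = total_budget / stages
per_stage = 150 / 7
per_stage = 21.43 ms

21.43 ms


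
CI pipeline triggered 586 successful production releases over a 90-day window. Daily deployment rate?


Formula: deployments per day = releases / days
= 586 / 90
= 6.511 deploys/day
(equivalently, 45.58 deploys/week)

6.511 deploys/day


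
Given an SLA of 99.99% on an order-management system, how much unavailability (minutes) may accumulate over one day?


Formula: allowed downtime = period * (100 - SLA) / 100
Period (day) = 1440 minutes
Unavailability fraction = (100 - 99.99) / 100
Allowed downtime = 1440 * (100 - 99.99) / 100
Allowed downtime = 0.144 minutes

0.144 minutes


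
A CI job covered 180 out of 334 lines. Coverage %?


Coverage = covered / total * 100
Coverage = 180 / 334 * 100
Coverage = 53.89%

53.89%


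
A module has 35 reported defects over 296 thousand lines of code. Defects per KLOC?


Defect density = defects / KLOC
Defect density = 35 / 296
Defect density = 0.118 defects/KLOC

0.118 defects/KLOC


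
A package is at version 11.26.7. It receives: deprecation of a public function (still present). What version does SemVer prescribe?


Current: 11.26.7
Change category: 'deprecation of a public function (still present)' → minor bump
SemVer rule: minor bump → increment MINOR, reset PATCH to 0 (MAJOR unchanged)
New: 11.27.0

11.27.0


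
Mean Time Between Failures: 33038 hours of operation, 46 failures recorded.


Formula: MTBF = Total operating time / Number of failures
MTBF = 33038 / 46
MTBF = 718.22 hours

718.22 hours


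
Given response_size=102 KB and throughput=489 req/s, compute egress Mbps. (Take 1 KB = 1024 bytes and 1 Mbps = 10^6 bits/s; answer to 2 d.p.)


Formula: Mbps = payload_bytes * RPS * 8 / 1e6
Payload per request = 102 KB = 102 * 1024 = 104448 bytes
Total bytes/sec = 104448 * 489 = 51075072
Total bits/sec = 51075072 * 8 = 408600576
Mbps = 408600576 / 1e6 = 408.6

408.6 Mbps


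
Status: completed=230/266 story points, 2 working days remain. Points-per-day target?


Formula: Required rate = Remaining points / Days left
Remaining = 266 - 230 = 36 points
Required rate = 36 / 2 = 18.0 points/day

18.0 points/day


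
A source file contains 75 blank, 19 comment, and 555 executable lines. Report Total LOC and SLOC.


Total LOC = blank + comment + code
Total LOC = 75 + 19 + 555 = 649
SLOC (source only) = code = 555

Total LOC: 649, SLOC: 555


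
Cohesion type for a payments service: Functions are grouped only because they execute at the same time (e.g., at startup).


Reasoning: Related by timing only
Type: Temporal cohesion

Temporal cohesion


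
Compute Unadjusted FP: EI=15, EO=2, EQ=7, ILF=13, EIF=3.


UFP = EI*4 + EO*5 + EQ*4 + ILF*10 + EIF*7
UFP = 15*4 + 2*5 + 7*4 + 13*10 + 3*7
UFP = 60 + 10 + 28 + 130 + 21
UFP = 249

249


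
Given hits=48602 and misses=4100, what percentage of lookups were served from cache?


Formula: hit rate = hits / (hits + misses) * 100
hit rate = 48602 / (48602 + 4100) * 100
hit rate = 48602 / 52702 * 100
hit rate = 92.22%

92.22%


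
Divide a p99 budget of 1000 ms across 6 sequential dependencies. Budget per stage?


Formula: per_stage = total_budget / stages
per_stage = 1000 / 6
per_stage = 166.67 ms

166.67 ms


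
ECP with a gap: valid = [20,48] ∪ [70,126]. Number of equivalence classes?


Valid ranges: [20,48] and [70,126]
Class 1: x < 20 — invalid
Class 2: 20 ≤ x ≤ 48 — valid
Class 3: 48 < x < 70 — invalid (gap between ranges)
Class 4: 70 ≤ x ≤ 126 — valid
Class 5: x > 126 — invalid
Total equivalence classes: 5

5 equivalence classes


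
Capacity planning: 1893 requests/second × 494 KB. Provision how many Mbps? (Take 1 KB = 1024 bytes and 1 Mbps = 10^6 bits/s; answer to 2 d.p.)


Formula: Mbps = payload_bytes * RPS * 8 / 1e6
Payload per request = 494 KB = 494 * 1024 = 505856 bytes
Total bytes/sec = 505856 * 1893 = 957585408
Total bits/sec = 957585408 * 8 = 7660683264
Mbps = 7660683264 / 1e6 = 7660.68

7660.68 Mbps


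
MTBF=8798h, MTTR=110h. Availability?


Availability = MTBF / (MTBF + MTTR)
Availability = 8798 / (8798 + 110)
Availability = 8798 / 8908
Availability = 98.7652%

98.7652%


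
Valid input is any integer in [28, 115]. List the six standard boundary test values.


Range: [28, 115]
Boundaries: just below min, min, min+1, max-1, max, just above max
Values: [27, 28, 29, 114, 115, 116]

[27, 28, 29, 114, 115, 116]


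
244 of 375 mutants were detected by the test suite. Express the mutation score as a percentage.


Mutation score = killed / total * 100
Mutation score = 244 / 375 * 100
Mutation score = 65.07%

65.07%


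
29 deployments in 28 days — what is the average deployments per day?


Formula: deployments per day = releases / days
= 29 / 28
= 1.036 deploys/day
(equivalently, 7.25 deploys/week)

1.036 deploys/day


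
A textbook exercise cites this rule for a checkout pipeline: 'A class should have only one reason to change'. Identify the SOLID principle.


This describes the Single Responsibility Principle (SRP)

Single Responsibility Principle (SRP)


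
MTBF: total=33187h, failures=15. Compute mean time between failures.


Formula: MTBF = Total operating time / Number of failures
MTBF = 33187 / 15
MTBF = 2212.47 hours

2212.47 hours


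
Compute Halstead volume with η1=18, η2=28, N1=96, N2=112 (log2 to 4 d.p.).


Formula: V = N * log2(η), where N = N1 + N2 and η = η1 + η2
η = 18 + 28 = 46
N = 96 + 112 = 208
log2(46) ≈ 5.5236
V = 208 * 5.5236 = 1148.91

1148.91


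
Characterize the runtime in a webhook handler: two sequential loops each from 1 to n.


Reasoning: sequential dominates: O(n) + O(n) = O(n)
Complexity: O(n)

O(n)


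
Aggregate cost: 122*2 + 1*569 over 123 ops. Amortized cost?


Formula: Amortized cost = Total cost / Operations
Total cost = (122 * 2) + (1 * 569)
Total cost = 244 + 569 = 813
Amortized = 813 / 123 = 6.6098

6.6098


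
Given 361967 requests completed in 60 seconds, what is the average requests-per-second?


Formula: throughput = requests / seconds
throughput = 361967 / 60
throughput = 6032.78 requests/second

6032.78 requests/second


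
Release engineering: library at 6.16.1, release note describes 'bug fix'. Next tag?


Current: 6.16.1
Change category: 'bug fix' → patch bump
SemVer rule: patch bump → increment PATCH (MAJOR and MINOR unchanged)
New: 6.16.2

6.16.2


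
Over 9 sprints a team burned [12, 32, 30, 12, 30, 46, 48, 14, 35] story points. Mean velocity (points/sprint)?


Formula: Avg velocity = Total points / Number of sprints
Points: [12, 32, 30, 12, 30, 46, 48, 14, 35]
Sum = 12 + 32 + 30 + 12 + 30 + 46 + 48 + 14 + 35 = 259
Avg velocity = 259 / 9 = 28.78 points/sprint

28.78 points/sprint


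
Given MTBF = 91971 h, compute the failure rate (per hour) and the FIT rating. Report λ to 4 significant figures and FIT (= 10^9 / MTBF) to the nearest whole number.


Formula: λ = 1 / MTBF; FIT = λ × 1e9 = 1e9 / MTBF
λ = 1 / 91971 ≈ 1.087e-05 failures/hour
FIT = 1e9 / 91971 ≈ 10873 failures per 1e9 hours (nearest whole number)

λ = 1.087e-05 /h, FIT = 10873


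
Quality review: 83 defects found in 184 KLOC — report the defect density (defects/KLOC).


Defect density = defects / KLOC
Defect density = 83 / 184
Defect density = 0.451 defects/KLOC

0.451 defects/KLOC


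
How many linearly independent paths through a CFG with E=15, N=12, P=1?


Formula: V(G) = E - N + 2P
V(G) = 15 - 12 + 2*1
V(G) = 3 + 2
V(G) = 5

5


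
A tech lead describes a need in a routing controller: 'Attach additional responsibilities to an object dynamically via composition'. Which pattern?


This matches the Decorator pattern

Decorator


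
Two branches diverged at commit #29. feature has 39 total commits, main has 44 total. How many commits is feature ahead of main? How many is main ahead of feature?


Common ancestor: commit #29
feature commits after divergence: 39 - 29 = 10
main commits after divergence: 44 - 29 = 15
feature is 10 commits ahead of main
main is 15 commits ahead of feature

feature ahead: 10, main ahead: 15


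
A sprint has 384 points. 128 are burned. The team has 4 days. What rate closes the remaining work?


Formula: Required rate = Remaining points / Days left
Remaining = 384 - 128 = 256 points
Required rate = 256 / 4 = 64.0 points/day

64.0 points/day


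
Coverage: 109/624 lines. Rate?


Coverage = covered / total * 100
Coverage = 109 / 624 * 100
Coverage = 17.47%

17.47%


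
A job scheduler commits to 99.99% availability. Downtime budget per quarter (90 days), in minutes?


Formula: allowed downtime = period * (100 - SLA) / 100
Period (quarter (90 days)) = 129600 minutes
Unavailability fraction = (100 - 99.99) / 100
Allowed downtime = 129600 * (100 - 99.99) / 100
Allowed downtime = 12.96 minutes

12.96 minutes


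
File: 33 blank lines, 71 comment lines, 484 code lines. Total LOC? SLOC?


Total LOC = blank + comment + code
Total LOC = 33 + 71 + 484 = 588
SLOC (source only) = code = 484

Total LOC: 588, SLOC: 484


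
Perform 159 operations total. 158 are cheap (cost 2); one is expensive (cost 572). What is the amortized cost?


Formula: Amortized cost = Total cost / Operations
Total cost = (158 * 2) + (1 * 572)
Total cost = 316 + 572 = 888
Amortized = 888 / 159 = 5.5849

5.5849


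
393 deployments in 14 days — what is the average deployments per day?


Formula: deployments per day = releases / days
= 393 / 14
= 28.071 deploys/day
(equivalently, 196.5 deploys/week)

28.071 deploys/day


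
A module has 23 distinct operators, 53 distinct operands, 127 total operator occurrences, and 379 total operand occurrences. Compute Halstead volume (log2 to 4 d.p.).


Formula: V = N * log2(η), where N = N1 + N2 and η = η1 + η2
η = 23 + 53 = 76
N = 127 + 379 = 506
log2(76) ≈ 6.2479
V = 506 * 6.2479 = 3161.44

3161.44


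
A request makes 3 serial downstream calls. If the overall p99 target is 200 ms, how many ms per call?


Formula: per_stage = total_budget / stages
per_stage = 200 / 3
per_stage = 66.67 ms

66.67 ms


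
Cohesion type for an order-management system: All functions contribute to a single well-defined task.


Reasoning: Best: single purpose
Type: Functional cohesion

Functional cohesion


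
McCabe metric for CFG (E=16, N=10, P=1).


Formula: V(G) = E - N + 2P
V(G) = 16 - 10 + 2*1
V(G) = 6 + 2
V(G) = 8

8


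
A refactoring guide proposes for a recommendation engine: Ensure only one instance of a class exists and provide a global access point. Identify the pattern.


This matches the Singleton pattern

Singleton


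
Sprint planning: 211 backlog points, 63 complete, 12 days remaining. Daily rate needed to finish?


Formula: Required rate = Remaining points / Days left
Remaining = 211 - 63 = 148 points
Required rate = 148 / 12 = 12.33 points/day

12.33 points/day


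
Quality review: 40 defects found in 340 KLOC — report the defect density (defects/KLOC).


Defect density = defects / KLOC
Defect density = 40 / 340
Defect density = 0.118 defects/KLOC

0.118 defects/KLOC


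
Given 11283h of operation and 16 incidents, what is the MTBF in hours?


Formula: MTBF = Total operating time / Number of failures
MTBF = 11283 / 16
MTBF = 705.19 hours

705.19 hours


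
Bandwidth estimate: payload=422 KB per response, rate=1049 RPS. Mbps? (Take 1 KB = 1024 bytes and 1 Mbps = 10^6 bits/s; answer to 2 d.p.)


Formula: Mbps = payload_bytes * RPS * 8 / 1e6
Payload per request = 422 KB = 422 * 1024 = 432128 bytes
Total bytes/sec = 432128 * 1049 = 453302272
Total bits/sec = 453302272 * 8 = 3626418176
Mbps = 3626418176 / 1e6 = 3626.42

3626.42 Mbps


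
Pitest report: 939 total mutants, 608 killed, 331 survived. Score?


Mutation score = killed / total * 100
Mutation score = 608 / 939 * 100
Mutation score = 64.75%

64.75%


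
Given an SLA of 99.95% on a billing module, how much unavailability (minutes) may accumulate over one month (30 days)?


Formula: allowed downtime = period * (100 - SLA) / 100
Period (month (30 days)) = 43200 minutes
Unavailability fraction = (100 - 99.95) / 100
Allowed downtime = 43200 * (100 - 99.95) / 100
Allowed downtime = 21.6 minutes

21.6 minutes


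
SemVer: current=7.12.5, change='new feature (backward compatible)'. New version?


Current: 7.12.5
Change category: 'new feature (backward compatible)' → minor bump
SemVer rule: minor bump → increment MINOR, reset PATCH to 0 (MAJOR unchanged)
New: 7.13.0

7.13.0


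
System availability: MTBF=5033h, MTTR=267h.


Availability = MTBF / (MTBF + MTTR)
Availability = 5033 / (5033 + 267)
Availability = 5033 / 5300
Availability = 94.9623%

94.9623%


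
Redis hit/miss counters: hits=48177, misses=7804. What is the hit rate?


Formula: hit rate = hits / (hits + misses) * 100
hit rate = 48177 / (48177 + 7804) * 100
hit rate = 48177 / 55981 * 100
hit rate = 86.06%

86.06%


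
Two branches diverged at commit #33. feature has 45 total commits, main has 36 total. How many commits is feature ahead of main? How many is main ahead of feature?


Common ancestor: commit #33
feature commits after divergence: 45 - 33 = 12
main commits after divergence: 36 - 33 = 3
feature is 12 commits ahead of main
main is 3 commits ahead of feature

feature ahead: 12, main ahead: 3


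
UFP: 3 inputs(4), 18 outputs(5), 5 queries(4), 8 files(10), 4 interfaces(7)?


UFP = EI*4 + EO*5 + EQ*4 + ILF*10 + EIF*7
UFP = 3*4 + 18*5 + 5*4 + 8*10 + 4*7
UFP = 12 + 90 + 20 + 80 + 28
UFP = 230

230


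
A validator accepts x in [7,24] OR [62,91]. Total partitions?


Valid ranges: [7,24] and [62,91]
Class 1: x < 7 — invalid
Class 2: 7 ≤ x ≤ 24 — valid
Class 3: 24 < x < 62 — invalid (gap between ranges)
Class 4: 62 ≤ x ≤ 91 — valid
Class 5: x > 91 — invalid
Total equivalence classes: 5

5 equivalence classes


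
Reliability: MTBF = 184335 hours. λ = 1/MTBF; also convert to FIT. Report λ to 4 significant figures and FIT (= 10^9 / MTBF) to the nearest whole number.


Formula: λ = 1 / MTBF; FIT = λ × 1e9 = 1e9 / MTBF
λ = 1 / 184335 ≈ 5.425e-06 failures/hour
FIT = 1e9 / 184335 ≈ 5425 failures per 1e9 hours (nearest whole number)

λ = 5.425e-06 /h, FIT = 5425


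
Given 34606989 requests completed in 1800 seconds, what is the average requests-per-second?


Formula: throughput = requests / seconds
throughput = 34606989 / 1800
throughput = 19226.11 requests/second

19226.11 requests/second


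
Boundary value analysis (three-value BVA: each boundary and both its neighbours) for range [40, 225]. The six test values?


Range: [40, 225]
Boundaries: just below min, min, min+1, max-1, max, just above max
Values: [39, 40, 41, 224, 225, 226]

[39, 40, 41, 224, 225, 226]


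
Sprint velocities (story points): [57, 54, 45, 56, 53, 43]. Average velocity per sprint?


Formula: Avg velocity = Total points / Number of sprints
Points: [57, 54, 45, 56, 53, 43]
Sum = 57 + 54 + 45 + 56 + 53 + 43 = 308
Avg velocity = 308 / 6 = 51.33 points/sprint

51.33 points/sprint


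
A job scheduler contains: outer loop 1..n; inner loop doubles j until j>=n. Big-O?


Reasoning: linear outer times logarithmic inner
Complexity: O(n log n)

O(n log n)


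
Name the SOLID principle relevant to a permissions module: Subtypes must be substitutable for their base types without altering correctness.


This describes the Liskov Substitution Principle (LSP)

Liskov Substitution Principle (LSP)


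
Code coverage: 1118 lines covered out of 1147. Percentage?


Coverage = covered / total * 100
Coverage = 1118 / 1147 * 100
Coverage = 97.47%

97.47%


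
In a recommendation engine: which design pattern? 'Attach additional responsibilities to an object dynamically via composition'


This matches the Decorator pattern

Decorator


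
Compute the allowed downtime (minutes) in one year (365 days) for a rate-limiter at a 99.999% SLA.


Formula: allowed downtime = period * (100 - SLA) / 100
Period (year (365 days)) = 525600 minutes
Unavailability fraction = (100 - 99.999) / 100
Allowed downtime = 525600 * (100 - 99.999) / 100
Allowed downtime = 5.256 minutes

5.256 minutes


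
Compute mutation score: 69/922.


Mutation score = killed / total * 100
Mutation score = 69 / 922 * 100
Mutation score = 7.48%

7.48%


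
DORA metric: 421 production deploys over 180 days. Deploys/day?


Formula: deployments per day = releases / days
= 421 / 180
= 2.339 deploys/day
(equivalently, 16.37 deploys/week)

2.339 deploys/day


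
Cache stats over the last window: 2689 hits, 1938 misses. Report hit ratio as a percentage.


Formula: hit rate = hits / (hits + misses) * 100
hit rate = 2689 / (2689 + 1938) * 100
hit rate = 2689 / 4627 * 100
hit rate = 58.12%

58.12%


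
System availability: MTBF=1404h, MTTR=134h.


Availability = MTBF / (MTBF + MTTR)
Availability = 1404 / (1404 + 134)
Availability = 1404 / 1538
Availability = 91.2874%

91.2874%


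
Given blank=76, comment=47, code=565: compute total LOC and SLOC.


Total LOC = blank + comment + code
Total LOC = 76 + 47 + 565 = 688
SLOC (source only) = code = 565

Total LOC: 688, SLOC: 565


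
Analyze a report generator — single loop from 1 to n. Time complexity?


Reasoning: one pass through n items
Complexity: O(n)

O(n)


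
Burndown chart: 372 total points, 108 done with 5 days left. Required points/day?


Formula: Required rate = Remaining points / Days left
Remaining = 372 - 108 = 264 points
Required rate = 264 / 5 = 52.8 points/day

52.8 points/day


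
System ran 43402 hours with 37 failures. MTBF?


Formula: MTBF = Total operating time / Number of failures
MTBF = 43402 / 37
MTBF = 1173.03 hours

1173.03 hours


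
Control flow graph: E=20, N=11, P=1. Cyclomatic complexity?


Formula: V(G) = E - N + 2P
V(G) = 20 - 11 + 2*1
V(G) = 9 + 2
V(G) = 11

11


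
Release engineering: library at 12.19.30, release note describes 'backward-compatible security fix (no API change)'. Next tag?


Current: 12.19.30
Change category: 'backward-compatible security fix (no API change)' → patch bump
SemVer rule: patch bump → increment PATCH (MAJOR and MINOR unchanged)
New: 12.19.31

12.19.31


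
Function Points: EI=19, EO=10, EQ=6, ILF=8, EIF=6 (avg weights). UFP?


UFP = EI*4 + EO*5 + EQ*4 + ILF*10 + EIF*7
UFP = 19*4 + 10*5 + 6*4 + 8*10 + 6*7
UFP = 76 + 50 + 24 + 80 + 42
UFP = 272

272


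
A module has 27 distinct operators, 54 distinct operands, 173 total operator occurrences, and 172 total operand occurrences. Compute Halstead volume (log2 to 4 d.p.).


Formula: V = N * log2(η), where N = N1 + N2 and η = η1 + η2
η = 27 + 54 = 81
N = 173 + 172 = 345
log2(81) ≈ 6.3399
V = 345 * 6.3399 = 2187.27

2187.27


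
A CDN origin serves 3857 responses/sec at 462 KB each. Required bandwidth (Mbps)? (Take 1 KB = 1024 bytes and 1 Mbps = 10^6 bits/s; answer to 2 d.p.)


Formula: Mbps = payload_bytes * RPS * 8 / 1e6
Payload per request = 462 KB = 462 * 1024 = 473088 bytes
Total bytes/sec = 473088 * 3857 = 1824700416
Total bits/sec = 1824700416 * 8 = 14597603328
Mbps = 14597603328 / 1e6 = 14597.6

14597.6 Mbps


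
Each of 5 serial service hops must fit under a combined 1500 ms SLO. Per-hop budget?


Formula: per_stage = total_budget / stages
per_stage = 1500 / 5
per_stage = 300.0 ms

300.0 ms


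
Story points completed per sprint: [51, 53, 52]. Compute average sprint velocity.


Formula: Avg velocity = Total points / Number of sprints
Points: [51, 53, 52]
Sum = 51 + 53 + 52 = 156
Avg velocity = 156 / 3 = 52.0 points/sprint

52.0 points/sprint


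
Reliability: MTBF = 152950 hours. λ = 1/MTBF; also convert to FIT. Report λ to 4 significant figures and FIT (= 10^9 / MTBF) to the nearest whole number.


Formula: λ = 1 / MTBF; FIT = λ × 1e9 = 1e9 / MTBF
λ = 1 / 152950 ≈ 6.538e-06 failures/hour
FIT = 1e9 / 152950 ≈ 6538 failures per 1e9 hours (nearest whole number)

λ = 6.538e-06 /h, FIT = 6538


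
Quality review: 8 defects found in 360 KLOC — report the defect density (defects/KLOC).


Defect density = defects / KLOC
Defect density = 8 / 360
Defect density = 0.022 defects/KLOC

0.022 defects/KLOC


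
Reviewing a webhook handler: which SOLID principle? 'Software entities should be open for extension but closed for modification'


This describes the Open/Closed Principle (OCP)

Open/Closed Principle (OCP)


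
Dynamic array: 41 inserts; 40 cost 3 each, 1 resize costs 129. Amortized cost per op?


Formula: Amortized cost = Total cost / Operations
Total cost = (40 * 3) + (1 * 129)
Total cost = 120 + 129 = 249
Amortized = 249 / 41 = 6.0732

6.0732


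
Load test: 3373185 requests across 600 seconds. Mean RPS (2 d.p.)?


Formula: throughput = requests / seconds
throughput = 3373185 / 600
throughput = 5621.98 requests/second

5621.98 requests/second


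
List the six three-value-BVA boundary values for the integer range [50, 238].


Range: [50, 238]
Boundaries: just below min, min, min+1, max-1, max, just above max
Values: [49, 50, 51, 237, 238, 239]

[49, 50, 51, 237, 238, 239]
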